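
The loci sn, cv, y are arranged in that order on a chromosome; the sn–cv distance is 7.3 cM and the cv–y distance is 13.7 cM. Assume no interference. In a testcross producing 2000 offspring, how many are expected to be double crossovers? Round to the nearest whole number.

Map distances give recombination frequencies of 0.073 and 0.137 for the two intervals.
With no interference, expected double-crossover frequency = 0.073 × 0.137 = 0.01000.
Expected number = 0.01000 × 2000 = 20.00 ≈ 20.

20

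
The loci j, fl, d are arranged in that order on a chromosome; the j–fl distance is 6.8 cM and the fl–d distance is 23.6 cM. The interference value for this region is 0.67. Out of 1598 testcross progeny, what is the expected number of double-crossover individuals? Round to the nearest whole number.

8

Map distances give recombination frequencies of 0.068 and 0.236 for the two intervals.
With interference 0.67 (so coincidence = 0.33), expected double-crossover frequency = 0.068 × 0.236 × 0.33 = 0.00530.
Expected number = 0.00530 × 1598 = 8.46 ≈ 8.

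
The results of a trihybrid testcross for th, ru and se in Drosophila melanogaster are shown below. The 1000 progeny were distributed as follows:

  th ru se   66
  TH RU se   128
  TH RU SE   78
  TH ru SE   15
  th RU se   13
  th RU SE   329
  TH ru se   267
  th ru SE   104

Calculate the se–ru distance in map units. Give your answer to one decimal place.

26.0 map units

The two most frequent reciprocal classes, TH ru se and th RU SE, are the parental types, so the F1 was TH ru se / th RU SE.
The two rarest classes, TH ru SE and th RU se, are the double crossovers. Comparing them with the parentals, only the se allele has switched, so se is the middle locus and the order is ru – se – th.
Crossovers in the ru–se interval produce the single-crossover classes TH RU se and th ru SE (128 + 104 = 232) plus the double crossovers (28).
RF(ru–se) = (232 + 28) / 1000 = 260/1000 = 0.2600 → 26.0 map units.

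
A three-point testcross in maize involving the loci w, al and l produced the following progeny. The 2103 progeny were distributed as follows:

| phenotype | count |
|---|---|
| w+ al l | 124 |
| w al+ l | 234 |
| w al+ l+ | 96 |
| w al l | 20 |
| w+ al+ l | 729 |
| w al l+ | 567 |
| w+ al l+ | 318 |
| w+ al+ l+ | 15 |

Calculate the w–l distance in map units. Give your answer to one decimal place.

The two most frequent reciprocal classes, w al l+ and w+ al+ l, are the parental types, so the F1 was w al l+ / w+ al+ l.
The two rarest classes, w al l and w+ al+ l+, are the double crossovers. Comparing them with the parentals, only the l allele has switched, so l is the middle locus and the order is al – l – w.
Crossovers in the l–w interval produce the single-crossover classes w+ al l+ and w al+ l (318 + 234 = 552) plus the double crossovers (35).
RF(l–w) = (552 + 35) / 2103 = 587/2103 = 0.2791 → 27.9 map units.

27.9 map units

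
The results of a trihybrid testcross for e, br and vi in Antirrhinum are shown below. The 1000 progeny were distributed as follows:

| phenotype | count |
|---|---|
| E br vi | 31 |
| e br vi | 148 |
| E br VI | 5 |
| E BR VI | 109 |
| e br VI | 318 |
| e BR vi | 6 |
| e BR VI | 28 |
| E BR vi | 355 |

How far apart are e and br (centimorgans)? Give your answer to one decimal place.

7.0 centimorgans

The two most frequent reciprocal classes, e br VI and E BR vi, are the parental types, so the F1 was e br VI / E BR vi.
The two rarest classes, E br VI and e BR vi, are the double crossovers. Comparing them with the parentals, only the e allele has switched, so e is the middle locus and the order is vi – e – br.
Crossovers in the e–br interval produce the single-crossover classes e BR VI and E br vi (28 + 31 = 59) plus the double crossovers (11).
RF(e–br) = (59 + 11) / 1000 = 70/1000 = 0.0700 → 7.0 centimorgans.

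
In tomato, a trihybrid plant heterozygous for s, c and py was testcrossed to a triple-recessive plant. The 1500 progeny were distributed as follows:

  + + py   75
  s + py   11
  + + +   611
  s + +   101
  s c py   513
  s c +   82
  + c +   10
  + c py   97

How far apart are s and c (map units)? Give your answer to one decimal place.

14.6 map units

The two most frequent reciprocal classes, + + + and s c py, are the parental types, so the F1 was + + + / s c py.
The two rarest classes, + c + and s + py, are the double crossovers. Comparing them with the parentals, only the c allele has switched, so c is the middle locus and the order is s – c – py.
Crossovers in the s–c interval produce the single-crossover classes s + + and + c py (101 + 97 = 198) plus the double crossovers (21).
RF(s–c) = (198 + 21) / 1500 = 219/1500 = 0.1460 → 14.6 map units.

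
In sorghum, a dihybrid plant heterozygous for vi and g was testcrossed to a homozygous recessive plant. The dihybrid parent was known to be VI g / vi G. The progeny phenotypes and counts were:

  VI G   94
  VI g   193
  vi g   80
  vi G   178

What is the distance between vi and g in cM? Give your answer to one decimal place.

31.9 cM

The recombinant classes are VI G and vi g: 94 + 80 = 174.
Recombination frequency = 174/545 = 0.3193 ≈ 31.9%, i.e. 31.9 cM.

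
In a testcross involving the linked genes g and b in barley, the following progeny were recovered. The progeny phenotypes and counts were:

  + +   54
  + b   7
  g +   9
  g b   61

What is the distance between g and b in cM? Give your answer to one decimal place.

The two most frequent classes, + + (54) and g b (61), are the parental types, so the F1 was + + / g b.
The recombinant classes are + b and g +: 7 + 9 = 16.
Recombination frequency = 16/131 = 0.1221 ≈ 12.2%, i.e. 12.2 cM.

12.2 cM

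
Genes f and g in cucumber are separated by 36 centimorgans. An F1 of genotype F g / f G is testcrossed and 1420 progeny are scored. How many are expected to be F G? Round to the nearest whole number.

256

A map distance of 36 centimorgans corresponds to a recombination frequency of 0.360.
The F1 is F g / f G, so F G is a recombinant gamete class with expected frequency r/2 = 0.360/2 = 0.1800.
Expected number = 0.1800 × 1420 = 255.60 ≈ 256.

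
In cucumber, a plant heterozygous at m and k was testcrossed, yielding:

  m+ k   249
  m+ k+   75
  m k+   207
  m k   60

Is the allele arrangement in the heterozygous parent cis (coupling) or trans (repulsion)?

The two most frequent classes are m+ k (249) and m k+ (207); these are the parental (non-recombinant) types.
So the F1 carried m+ k on one chromosome and m k+ on the other — the recessive alleles are on opposite chromosomes (trans / repulsion).

trans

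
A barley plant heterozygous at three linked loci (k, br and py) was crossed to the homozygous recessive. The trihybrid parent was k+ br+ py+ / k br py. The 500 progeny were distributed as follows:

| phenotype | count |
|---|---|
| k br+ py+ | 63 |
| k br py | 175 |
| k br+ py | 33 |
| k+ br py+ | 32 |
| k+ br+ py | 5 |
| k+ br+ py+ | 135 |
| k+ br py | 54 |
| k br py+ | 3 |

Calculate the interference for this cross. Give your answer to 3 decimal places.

0.562

The two rarest classes, k+ br+ py and k br py+, are the double crossovers. Comparing them with the parentals, only the py allele has switched, so py is the middle locus and the order is br – py – k.
br–py: (65 + 8)/500 = 0.1460; py–k: (117 + 8)/500 = 0.2500.
Expected DCO frequency = 0.1460 × 0.2500 ≈ 0.03650; observed = 8/500 ≈ 0.01600.
Coefficient of coincidence = 0.01600/0.03650 ≈ 0.438; interference = 1 − 0.438 = 0.562.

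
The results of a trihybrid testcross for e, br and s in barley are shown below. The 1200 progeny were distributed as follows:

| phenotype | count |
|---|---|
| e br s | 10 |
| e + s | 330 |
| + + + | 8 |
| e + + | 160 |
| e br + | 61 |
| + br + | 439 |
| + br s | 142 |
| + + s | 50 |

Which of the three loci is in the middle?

The two most frequent reciprocal classes, e + s and + br +, are the parental types, so the F1 was e + s / + br +.
The two rarest classes, e br s and + + +, are the double crossovers. Comparing them with the parentals, only the br allele has switched, so br is the middle locus and the order is s – br – e.

br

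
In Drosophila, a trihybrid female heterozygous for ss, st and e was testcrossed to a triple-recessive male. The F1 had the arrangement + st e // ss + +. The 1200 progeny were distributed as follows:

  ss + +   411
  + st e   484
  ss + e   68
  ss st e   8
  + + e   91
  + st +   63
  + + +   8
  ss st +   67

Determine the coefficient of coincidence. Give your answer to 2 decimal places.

The two rarest classes, ss st e and + + +, are the double crossovers. Comparing them with the parentals, only the ss allele has switched, so ss is the middle locus and the order is e – ss – st.
e–ss: (131 + 16)/1200 = 0.1225; ss–st: (158 + 16)/1200 = 0.1450.
Expected DCO frequency = 0.1225 × 0.1450 ≈ 0.01776; observed = 16/1200 ≈ 0.01333.
Coefficient of coincidence = 0.01333/0.01776 ≈ 0.75.

0.75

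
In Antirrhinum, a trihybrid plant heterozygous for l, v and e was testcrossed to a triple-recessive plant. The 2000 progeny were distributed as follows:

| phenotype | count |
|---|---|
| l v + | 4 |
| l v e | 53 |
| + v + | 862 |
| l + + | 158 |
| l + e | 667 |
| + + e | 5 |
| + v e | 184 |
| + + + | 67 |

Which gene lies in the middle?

The two most frequent reciprocal classes, l + e and + v +, are the parental types, so the F1 was l + e / + v +.
The two rarest classes, + + e and l v +, are the double crossovers. Comparing them with the parentals, only the l allele has switched, so l is the middle locus and the order is e – l – v.

l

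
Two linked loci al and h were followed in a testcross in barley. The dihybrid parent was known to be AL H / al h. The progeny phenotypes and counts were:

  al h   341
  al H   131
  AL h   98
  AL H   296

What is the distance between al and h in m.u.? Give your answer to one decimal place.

26.4 m.u.

The recombinant classes are AL h and al H: 98 + 131 = 229.
Recombination frequency = 229/866 = 0.2644 ≈ 26.4%, i.e. 26.4 m.u.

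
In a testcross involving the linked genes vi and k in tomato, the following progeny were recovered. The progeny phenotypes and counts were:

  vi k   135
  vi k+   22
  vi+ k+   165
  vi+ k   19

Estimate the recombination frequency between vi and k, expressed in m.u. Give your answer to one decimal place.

12.0 m.u.

The two most frequent classes, vi+ k+ (165) and vi k (135), are the parental types, so the F1 was vi+ k+ / vi k.
The recombinant classes are vi+ k and vi k+: 19 + 22 = 41.
Recombination frequency = 41/341 = 0.1202 ≈ 12.0%, i.e. 12.0 m.u.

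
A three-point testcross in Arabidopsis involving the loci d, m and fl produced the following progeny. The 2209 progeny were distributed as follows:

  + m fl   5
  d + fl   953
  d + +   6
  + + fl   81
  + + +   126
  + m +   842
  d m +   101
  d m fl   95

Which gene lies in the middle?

fl

The two most frequent reciprocal classes, + m + and d + fl, are the parental types, so the F1 was + m + / d + fl.
The two rarest classes, + m fl and d + +, are the double crossovers. Comparing them with the parentals, only the fl allele has switched, so fl is the middle locus and the order is m – fl – d.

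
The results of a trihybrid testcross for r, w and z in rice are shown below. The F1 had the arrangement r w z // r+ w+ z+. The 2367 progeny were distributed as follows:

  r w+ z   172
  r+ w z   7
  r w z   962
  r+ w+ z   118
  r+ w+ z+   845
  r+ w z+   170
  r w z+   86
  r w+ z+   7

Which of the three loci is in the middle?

r

The two rarest classes, r+ w z and r w+ z+, are the double crossovers. Comparing them with the parentals, only the r allele has switched, so r is the middle locus and the order is z – r – w.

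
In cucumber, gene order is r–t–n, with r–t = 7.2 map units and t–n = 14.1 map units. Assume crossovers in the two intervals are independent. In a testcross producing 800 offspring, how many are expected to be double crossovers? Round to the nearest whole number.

Map distances give recombination frequencies of 0.072 and 0.141 for the two intervals.
With no interference, expected double-crossover frequency = 0.072 × 0.141 = 0.01015.
Expected number = 0.01015 × 800 = 8.12 ≈ 8.

8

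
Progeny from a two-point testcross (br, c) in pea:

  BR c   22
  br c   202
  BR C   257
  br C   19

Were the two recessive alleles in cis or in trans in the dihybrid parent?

cis

The two most frequent classes are BR C (257) and br c (202); these are the parental (non-recombinant) types.
So the F1 carried BR C on one chromosome and br c on the other — the recessive alleles are on the same chromosome (cis / coupling).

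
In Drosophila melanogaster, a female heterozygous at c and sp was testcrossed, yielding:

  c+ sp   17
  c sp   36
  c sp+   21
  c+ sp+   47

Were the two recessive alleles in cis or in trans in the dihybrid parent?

The two most frequent classes are c+ sp+ (47) and c sp (36); these are the parental (non-recombinant) types.
So the F1 carried c+ sp+ on one chromosome and c sp on the other — the recessive alleles are on the same chromosome (cis / coupling).

cis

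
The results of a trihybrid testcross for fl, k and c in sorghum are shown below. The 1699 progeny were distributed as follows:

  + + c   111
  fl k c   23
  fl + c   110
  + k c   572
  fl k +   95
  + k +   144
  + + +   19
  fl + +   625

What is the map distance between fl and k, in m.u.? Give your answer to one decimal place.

14.6 m.u.

The two most frequent reciprocal classes, fl + + and + k c, are the parental types, so the F1 was fl + + / + k c.
The two rarest classes, + + + and fl k c, are the double crossovers. Comparing them with the parentals, only the fl allele has switched, so fl is the middle locus and the order is c – fl – k.
Crossovers in the fl–k interval produce the single-crossover classes fl k + and + + c (95 + 111 = 206) plus the double crossovers (42).
RF(fl–k) = (206 + 42) / 1699 = 248/1699 = 0.1460 → 14.6 m.u.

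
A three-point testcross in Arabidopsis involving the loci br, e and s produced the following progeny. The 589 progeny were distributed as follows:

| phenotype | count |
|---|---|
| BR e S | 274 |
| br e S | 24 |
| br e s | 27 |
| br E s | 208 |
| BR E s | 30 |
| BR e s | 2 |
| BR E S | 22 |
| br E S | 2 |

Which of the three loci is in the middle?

s

The two most frequent reciprocal classes, BR e S and br E s, are the parental types, so the F1 was BR e S / br E s.
The two rarest classes, BR e s and br E S, are the double crossovers. Comparing them with the parentals, only the s allele has switched, so s is the middle locus and the order is e – s – br.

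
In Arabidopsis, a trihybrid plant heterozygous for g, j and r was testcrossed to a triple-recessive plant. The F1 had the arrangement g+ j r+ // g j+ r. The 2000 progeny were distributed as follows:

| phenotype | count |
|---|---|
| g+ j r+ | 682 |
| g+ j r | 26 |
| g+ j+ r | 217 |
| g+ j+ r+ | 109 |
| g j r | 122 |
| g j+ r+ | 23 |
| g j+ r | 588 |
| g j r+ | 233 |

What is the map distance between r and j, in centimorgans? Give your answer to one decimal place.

14.0 centimorgans

The two rarest classes, g+ j r and g j+ r+, are the double crossovers. Comparing them with the parentals, only the r allele has switched, so r is the middle locus and the order is g – r – j.
Crossovers in the r–j interval produce the single-crossover classes g+ j+ r+ and g j r (109 + 122 = 231) plus the double crossovers (49).
RF(r–j) = (231 + 49) / 2000 = 280/2000 = 0.1400 → 14.0 centimorgans.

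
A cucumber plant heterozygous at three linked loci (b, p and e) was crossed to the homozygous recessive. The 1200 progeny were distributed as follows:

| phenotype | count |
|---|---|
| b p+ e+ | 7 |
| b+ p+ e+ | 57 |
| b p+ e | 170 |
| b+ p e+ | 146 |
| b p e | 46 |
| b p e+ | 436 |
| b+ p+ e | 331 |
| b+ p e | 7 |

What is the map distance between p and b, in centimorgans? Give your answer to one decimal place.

27.5 centimorgans

The two most frequent reciprocal classes, b p e+ and b+ p+ e, are the parental types, so the F1 was b p e+ / b+ p+ e.
The two rarest classes, b p+ e+ and b+ p e, are the double crossovers. Comparing them with the parentals, only the p allele has switched, so p is the middle locus and the order is e – p – b.
Crossovers in the p–b interval produce the single-crossover classes b+ p e+ and b p+ e (146 + 170 = 316) plus the double crossovers (14).
RF(p–b) = (316 + 14) / 1200 = 330/1200 = 0.2750 → 27.5 centimorgans.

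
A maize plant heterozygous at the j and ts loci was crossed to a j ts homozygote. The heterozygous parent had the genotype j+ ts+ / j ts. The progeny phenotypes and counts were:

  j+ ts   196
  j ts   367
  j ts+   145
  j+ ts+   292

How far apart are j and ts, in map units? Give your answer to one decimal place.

34.1 map units

The recombinant classes are j+ ts and j ts+: 196 + 145 = 341.
Recombination frequency = 341/1000 = 0.3410 ≈ 34.1%, i.e. 34.1 map units.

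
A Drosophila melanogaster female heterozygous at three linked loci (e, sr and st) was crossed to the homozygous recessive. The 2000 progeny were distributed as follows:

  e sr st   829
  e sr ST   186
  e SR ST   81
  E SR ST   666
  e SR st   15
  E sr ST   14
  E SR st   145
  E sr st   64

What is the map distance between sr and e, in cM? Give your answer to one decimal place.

8.7 cM

The two most frequent reciprocal classes, e sr st and E SR ST, are the parental types, so the F1 was e sr st / E SR ST.
The two rarest classes, e SR st and E sr ST, are the double crossovers. Comparing them with the parentals, only the sr allele has switched, so sr is the middle locus and the order is st – sr – e.
Crossovers in the sr–e interval produce the single-crossover classes E sr st and e SR ST (64 + 81 = 145) plus the double crossovers (29).
RF(sr–e) = (145 + 29) / 2000 = 174/2000 = 0.0870 → 8.7 cM.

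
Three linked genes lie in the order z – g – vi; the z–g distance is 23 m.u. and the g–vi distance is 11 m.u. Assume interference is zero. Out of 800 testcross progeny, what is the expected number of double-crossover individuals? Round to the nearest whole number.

Map distances give recombination frequencies of 0.230 and 0.110 for the two intervals.
With no interference, expected double-crossover frequency = 0.230 × 0.110 = 0.02530.
Expected number = 0.02530 × 800 = 20.24 ≈ 20.

20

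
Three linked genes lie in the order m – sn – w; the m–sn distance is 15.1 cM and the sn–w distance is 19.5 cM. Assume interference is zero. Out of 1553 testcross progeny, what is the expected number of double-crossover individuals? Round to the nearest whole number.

46

Map distances give recombination frequencies of 0.151 and 0.195 for the two intervals.
With no interference, expected double-crossover frequency = 0.151 × 0.195 = 0.02944.
Expected number = 0.02944 × 1553 = 45.73 ≈ 46.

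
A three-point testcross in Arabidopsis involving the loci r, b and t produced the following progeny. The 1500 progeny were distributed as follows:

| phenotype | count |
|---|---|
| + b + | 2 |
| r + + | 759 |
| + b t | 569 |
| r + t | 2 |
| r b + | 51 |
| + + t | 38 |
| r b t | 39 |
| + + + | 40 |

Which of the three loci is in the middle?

The two most frequent reciprocal classes, r + + and + b t, are the parental types, so the F1 was r + + / + b t.
The two rarest classes, r + t and + b +, are the double crossovers. Comparing them with the parentals, only the t allele has switched, so t is the middle locus and the order is b – t – r.

t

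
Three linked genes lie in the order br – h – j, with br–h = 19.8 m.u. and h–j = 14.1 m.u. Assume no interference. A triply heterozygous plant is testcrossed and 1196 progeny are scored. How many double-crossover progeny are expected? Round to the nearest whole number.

Map distances give recombination frequencies of 0.198 and 0.141 for the two intervals.
With no interference, expected double-crossover frequency = 0.198 × 0.141 = 0.02792.
Expected number = 0.02792 × 1196 = 33.39 ≈ 33.

33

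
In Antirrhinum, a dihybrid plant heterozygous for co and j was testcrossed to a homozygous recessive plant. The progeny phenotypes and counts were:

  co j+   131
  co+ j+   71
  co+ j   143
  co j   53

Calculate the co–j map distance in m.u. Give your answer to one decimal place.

31.2 m.u.

The two most frequent classes, co+ j (143) and co j+ (131), are the parental types, so the F1 was co+ j / co j+.
The recombinant classes are co+ j+ and co j: 71 + 53 = 124.
Recombination frequency = 124/398 = 0.3116 ≈ 31.2%, i.e. 31.2 m.u.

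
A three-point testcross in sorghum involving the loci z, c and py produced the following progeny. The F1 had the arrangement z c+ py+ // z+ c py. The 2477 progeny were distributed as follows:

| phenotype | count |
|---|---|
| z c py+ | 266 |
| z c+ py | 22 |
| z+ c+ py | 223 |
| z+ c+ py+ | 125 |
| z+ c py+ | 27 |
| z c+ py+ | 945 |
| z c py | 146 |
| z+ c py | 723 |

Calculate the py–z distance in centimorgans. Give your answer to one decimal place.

12.9 centimorgans

The two rarest classes, z c+ py and z+ c py+, are the double crossovers. Comparing them with the parentals, only the py allele has switched, so py is the middle locus and the order is c – py – z.
Crossovers in the py–z interval produce the single-crossover classes z+ c+ py+ and z c py (125 + 146 = 271) plus the double crossovers (49).
RF(py–z) = (271 + 49) / 2477 = 320/2477 = 0.1292 → 12.9 centimorgans.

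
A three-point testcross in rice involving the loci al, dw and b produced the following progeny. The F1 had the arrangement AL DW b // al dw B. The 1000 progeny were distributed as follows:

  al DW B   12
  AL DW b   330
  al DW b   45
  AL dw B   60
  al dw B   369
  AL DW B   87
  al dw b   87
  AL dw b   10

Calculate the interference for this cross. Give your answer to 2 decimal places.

0.12

The two rarest classes, AL dw b and al DW B, are the double crossovers. Comparing them with the parentals, only the dw allele has switched, so dw is the middle locus and the order is b – dw – al.
b–dw: (174 + 22)/1000 = 0.1960; dw–al: (105 + 22)/1000 = 0.1270.
Expected DCO frequency = 0.1960 × 0.1270 ≈ 0.02489; observed = 22/1000 ≈ 0.02200.
Coefficient of coincidence = 0.02200/0.02489 ≈ 0.88; interference = 1 − 0.88 = 0.12.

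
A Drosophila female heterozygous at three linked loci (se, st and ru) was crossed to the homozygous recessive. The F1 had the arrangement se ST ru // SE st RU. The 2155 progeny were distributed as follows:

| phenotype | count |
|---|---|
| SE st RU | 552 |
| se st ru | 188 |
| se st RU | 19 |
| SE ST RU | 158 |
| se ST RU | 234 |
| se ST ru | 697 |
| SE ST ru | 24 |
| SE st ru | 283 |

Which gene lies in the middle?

se

The two rarest classes, SE ST ru and se st RU, are the double crossovers. Comparing them with the parentals, only the se allele has switched, so se is the middle locus and the order is ru – se – st.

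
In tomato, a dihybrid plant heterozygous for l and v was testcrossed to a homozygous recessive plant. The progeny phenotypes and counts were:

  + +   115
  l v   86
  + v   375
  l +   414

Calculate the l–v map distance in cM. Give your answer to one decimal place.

20.3 cM

The two most frequent classes, + v (375) and l + (414), are the parental types, so the F1 was + v / l +.
The recombinant classes are + + and l v: 115 + 86 = 201.
Recombination frequency = 201/990 = 0.2030 ≈ 20.3%, i.e. 20.3 cM.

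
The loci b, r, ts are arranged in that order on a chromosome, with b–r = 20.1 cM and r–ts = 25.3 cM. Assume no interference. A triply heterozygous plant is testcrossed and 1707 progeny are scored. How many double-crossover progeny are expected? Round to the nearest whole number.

87

Map distances give recombination frequencies of 0.201 and 0.253 for the two intervals.
With no interference, expected double-crossover frequency = 0.201 × 0.253 = 0.05085.
Expected number = 0.05085 × 1707 = 86.81 ≈ 87.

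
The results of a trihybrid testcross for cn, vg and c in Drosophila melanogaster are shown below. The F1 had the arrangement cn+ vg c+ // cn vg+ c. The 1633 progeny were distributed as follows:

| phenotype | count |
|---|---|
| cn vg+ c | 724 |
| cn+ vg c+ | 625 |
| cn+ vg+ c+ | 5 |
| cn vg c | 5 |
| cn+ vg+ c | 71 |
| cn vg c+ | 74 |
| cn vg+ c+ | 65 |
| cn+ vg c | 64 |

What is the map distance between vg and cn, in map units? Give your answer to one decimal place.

The two rarest classes, cn+ vg+ c+ and cn vg c, are the double crossovers. Comparing them with the parentals, only the vg allele has switched, so vg is the middle locus and the order is c – vg – cn.
Crossovers in the vg–cn interval produce the single-crossover classes cn vg c+ and cn+ vg+ c (74 + 71 = 145) plus the double crossovers (10).
RF(vg–cn) = (145 + 10) / 1633 = 155/1633 = 0.0949 → 9.5 map units.

9.5 map units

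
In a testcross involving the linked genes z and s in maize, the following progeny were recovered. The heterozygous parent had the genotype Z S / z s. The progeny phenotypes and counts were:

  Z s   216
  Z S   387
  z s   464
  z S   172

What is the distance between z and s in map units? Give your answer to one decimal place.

The recombinant classes are Z s and z S: 216 + 172 = 388.
Recombination frequency = 388/1239 = 0.3132 ≈ 31.3%, i.e. 31.3 map units.

31.3 map units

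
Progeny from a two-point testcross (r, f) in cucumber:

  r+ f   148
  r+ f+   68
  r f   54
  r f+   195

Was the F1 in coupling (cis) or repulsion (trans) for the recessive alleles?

trans

The two most frequent classes are r+ f (148) and r f+ (195); these are the parental (non-recombinant) types.
So the F1 carried r+ f on one chromosome and r f+ on the other — the recessive alleles are on opposite chromosomes (trans / repulsion).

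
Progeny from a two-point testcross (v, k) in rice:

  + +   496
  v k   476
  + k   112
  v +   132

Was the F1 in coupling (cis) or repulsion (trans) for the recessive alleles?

The two most frequent classes are + + (496) and v k (476); these are the parental (non-recombinant) types.
So the F1 carried + + on one chromosome and v k on the other — the recessive alleles are on the same chromosome (cis / coupling).

cis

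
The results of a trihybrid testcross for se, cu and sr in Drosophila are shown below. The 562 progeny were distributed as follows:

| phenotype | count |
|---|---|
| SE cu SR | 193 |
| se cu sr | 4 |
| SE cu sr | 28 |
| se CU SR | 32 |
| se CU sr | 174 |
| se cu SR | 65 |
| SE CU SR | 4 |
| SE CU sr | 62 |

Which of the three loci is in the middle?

cu

The two most frequent reciprocal classes, SE cu SR and se CU sr, are the parental types, so the F1 was SE cu SR / se CU sr.
The two rarest classes, SE CU SR and se cu sr, are the double crossovers. Comparing them with the parentals, only the cu allele has switched, so cu is the middle locus and the order is se – cu – sr.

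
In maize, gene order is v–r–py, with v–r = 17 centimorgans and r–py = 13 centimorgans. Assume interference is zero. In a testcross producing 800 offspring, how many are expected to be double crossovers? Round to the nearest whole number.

18

Map distances give recombination frequencies of 0.170 and 0.130 for the two intervals.
With no interference, expected double-crossover frequency = 0.170 × 0.130 = 0.02210.
Expected number = 0.02210 × 800 = 17.68 ≈ 18.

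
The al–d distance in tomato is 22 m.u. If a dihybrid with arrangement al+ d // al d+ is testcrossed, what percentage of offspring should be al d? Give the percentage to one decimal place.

11.0%

A map distance of 22 m.u. corresponds to a recombination frequency of 0.220.
The F1 is al+ d / al d+, so al d is a recombinant gamete class with expected frequency r/2 = 0.220/2 = 0.1100.
That is 0.1100 = 11.0% of the progeny.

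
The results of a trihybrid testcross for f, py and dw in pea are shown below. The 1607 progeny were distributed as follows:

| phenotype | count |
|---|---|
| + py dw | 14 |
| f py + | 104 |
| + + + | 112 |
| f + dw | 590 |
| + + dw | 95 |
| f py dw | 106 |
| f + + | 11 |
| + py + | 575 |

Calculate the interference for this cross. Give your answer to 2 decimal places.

0.26

The two most frequent reciprocal classes, + py + and f + dw, are the parental types, so the F1 was + py + / f + dw.
The two rarest classes, + py dw and f + +, are the double crossovers. Comparing them with the parentals, only the dw allele has switched, so dw is the middle locus and the order is f – dw – py.
f–dw: (199 + 25)/1607 = 0.1394; dw–py: (218 + 25)/1607 = 0.1512.
Expected DCO frequency = 0.1394 × 0.1512 ≈ 0.02108; observed = 25/1607 ≈ 0.01556.
Coefficient of coincidence = 0.01556/0.02108 ≈ 0.74; interference = 1 − 0.74 = 0.26.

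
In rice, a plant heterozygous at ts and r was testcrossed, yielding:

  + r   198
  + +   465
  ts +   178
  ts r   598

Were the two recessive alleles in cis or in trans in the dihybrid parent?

The two most frequent classes are + + (465) and ts r (598); these are the parental (non-recombinant) types.
So the F1 carried + + on one chromosome and ts r on the other — the recessive alleles are on the same chromosome (cis / coupling).

cis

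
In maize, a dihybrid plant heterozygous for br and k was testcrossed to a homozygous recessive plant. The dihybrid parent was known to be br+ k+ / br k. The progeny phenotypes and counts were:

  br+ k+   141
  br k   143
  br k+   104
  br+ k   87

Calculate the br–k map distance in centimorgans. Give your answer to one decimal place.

40.2 centimorgans

The recombinant classes are br+ k and br k+: 87 + 104 = 191.
Recombination frequency = 191/475 = 0.4021 ≈ 40.2%, i.e. 40.2 centimorgans.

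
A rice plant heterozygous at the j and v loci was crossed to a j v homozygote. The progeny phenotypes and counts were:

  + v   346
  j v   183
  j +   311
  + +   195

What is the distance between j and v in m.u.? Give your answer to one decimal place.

The two most frequent classes, + v (346) and j + (311), are the parental types, so the F1 was + v / j +.
The recombinant classes are + + and j v: 195 + 183 = 378.
Recombination frequency = 378/1035 = 0.3652 ≈ 36.5%, i.e. 36.5 m.u.

36.5 m.u.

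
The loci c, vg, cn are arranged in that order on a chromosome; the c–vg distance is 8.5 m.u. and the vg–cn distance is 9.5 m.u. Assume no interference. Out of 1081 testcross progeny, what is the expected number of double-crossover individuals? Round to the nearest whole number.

9

Map distances give recombination frequencies of 0.085 and 0.095 for the two intervals.
With no interference, expected double-crossover frequency = 0.085 × 0.095 = 0.00808.
Expected number = 0.00808 × 1081 = 8.73 ≈ 9.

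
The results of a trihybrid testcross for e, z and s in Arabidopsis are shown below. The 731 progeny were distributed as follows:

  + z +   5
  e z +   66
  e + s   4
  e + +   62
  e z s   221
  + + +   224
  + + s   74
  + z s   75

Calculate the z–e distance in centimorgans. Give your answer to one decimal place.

20.0 centimorgans

The two most frequent reciprocal classes, e z s and + + +, are the parental types, so the F1 was e z s / + + +.
The two rarest classes, e + s and + z +, are the double crossovers. Comparing them with the parentals, only the z allele has switched, so z is the middle locus and the order is s – z – e.
Crossovers in the z–e interval produce the single-crossover classes + z s and e + + (75 + 62 = 137) plus the double crossovers (9).
RF(z–e) = (137 + 9) / 731 = 146/731 = 0.1997 → 20.0 centimorgans.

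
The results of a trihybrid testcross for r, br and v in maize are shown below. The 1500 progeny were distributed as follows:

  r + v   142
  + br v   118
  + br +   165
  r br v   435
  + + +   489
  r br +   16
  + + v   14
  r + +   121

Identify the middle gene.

v

The two most frequent reciprocal classes, + + + and r br v, are the parental types, so the F1 was + + + / r br v.
The two rarest classes, + + v and r br +, are the double crossovers. Comparing them with the parentals, only the v allele has switched, so v is the middle locus and the order is r – v – br.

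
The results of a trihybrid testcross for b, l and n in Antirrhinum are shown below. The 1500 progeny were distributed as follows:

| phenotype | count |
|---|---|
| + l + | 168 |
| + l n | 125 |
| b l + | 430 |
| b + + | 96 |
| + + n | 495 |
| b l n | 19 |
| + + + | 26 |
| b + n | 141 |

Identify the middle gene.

The two most frequent reciprocal classes, + + n and b l +, are the parental types, so the F1 was + + n / b l +.
The two rarest classes, + + + and b l n, are the double crossovers. Comparing them with the parentals, only the n allele has switched, so n is the middle locus and the order is l – n – b.

n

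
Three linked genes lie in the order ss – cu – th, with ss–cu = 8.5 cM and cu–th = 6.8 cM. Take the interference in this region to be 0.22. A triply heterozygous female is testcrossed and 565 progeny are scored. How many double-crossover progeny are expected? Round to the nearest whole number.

3

Map distances give recombination frequencies of 0.085 and 0.068 for the two intervals.
With interference 0.22 (so coincidence = 0.78), expected double-crossover frequency = 0.085 × 0.068 × 0.78 = 0.00451.
Expected number = 0.00451 × 565 = 2.55 ≈ 3.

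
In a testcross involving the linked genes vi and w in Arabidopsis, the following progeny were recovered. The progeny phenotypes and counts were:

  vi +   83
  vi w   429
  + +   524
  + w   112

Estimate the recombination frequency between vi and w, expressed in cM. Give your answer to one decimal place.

The two most frequent classes, + + (524) and vi w (429), are the parental types, so the F1 was + + / vi w.
The recombinant classes are + w and vi +: 112 + 83 = 195.
Recombination frequency = 195/1148 = 0.1699 ≈ 17.0%, i.e. 17.0 cM.

17.0 cM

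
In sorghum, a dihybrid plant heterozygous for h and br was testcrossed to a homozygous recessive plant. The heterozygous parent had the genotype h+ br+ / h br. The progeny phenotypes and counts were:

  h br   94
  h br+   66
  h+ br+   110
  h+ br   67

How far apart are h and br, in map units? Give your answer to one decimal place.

The recombinant classes are h+ br and h br+: 67 + 66 = 133.
Recombination frequency = 133/337 = 0.3947 ≈ 39.5%, i.e. 39.5 map units.

39.5 map units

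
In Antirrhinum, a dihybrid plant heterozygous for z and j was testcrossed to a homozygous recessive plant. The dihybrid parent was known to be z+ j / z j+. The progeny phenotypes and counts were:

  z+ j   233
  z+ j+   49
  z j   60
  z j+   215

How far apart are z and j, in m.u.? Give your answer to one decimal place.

The recombinant classes are z+ j+ and z j: 49 + 60 = 109.
Recombination frequency = 109/557 = 0.1957 ≈ 19.6%, i.e. 19.6 m.u.

19.6 m.u.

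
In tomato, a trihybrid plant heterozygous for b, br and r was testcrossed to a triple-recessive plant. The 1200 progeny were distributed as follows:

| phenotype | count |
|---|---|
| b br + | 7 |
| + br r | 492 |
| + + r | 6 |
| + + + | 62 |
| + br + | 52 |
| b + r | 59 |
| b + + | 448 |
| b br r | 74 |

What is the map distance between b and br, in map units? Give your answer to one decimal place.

The two most frequent reciprocal classes, + br r and b + +, are the parental types, so the F1 was + br r / b + +.
The two rarest classes, + + r and b br +, are the double crossovers. Comparing them with the parentals, only the br allele has switched, so br is the middle locus and the order is b – br – r.
Crossovers in the b–br interval produce the single-crossover classes b br r and + + + (74 + 62 = 136) plus the double crossovers (13).
RF(b–br) = (136 + 13) / 1200 = 149/1200 = 0.1242 → 12.4 map units.

12.4 map units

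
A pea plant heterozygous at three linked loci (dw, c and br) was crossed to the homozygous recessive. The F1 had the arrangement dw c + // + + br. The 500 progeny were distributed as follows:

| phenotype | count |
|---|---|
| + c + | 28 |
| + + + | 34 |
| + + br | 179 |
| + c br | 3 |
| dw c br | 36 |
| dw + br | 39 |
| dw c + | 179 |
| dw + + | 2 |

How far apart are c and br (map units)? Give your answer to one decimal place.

The two rarest classes, dw + + and + c br, are the double crossovers. Comparing them with the parentals, only the c allele has switched, so c is the middle locus and the order is dw – c – br.
Crossovers in the c–br interval produce the single-crossover classes dw c br and + + + (36 + 34 = 70) plus the double crossovers (5).
RF(c–br) = (70 + 5) / 500 = 75/500 = 0.1500 → 15.0 map units.

15.0 map units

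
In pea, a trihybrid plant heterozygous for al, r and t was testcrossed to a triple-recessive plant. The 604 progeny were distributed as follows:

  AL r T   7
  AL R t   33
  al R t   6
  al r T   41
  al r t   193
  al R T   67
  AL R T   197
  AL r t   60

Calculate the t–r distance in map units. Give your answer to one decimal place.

The two most frequent reciprocal classes, AL R T and al r t, are the parental types, so the F1 was AL R T / al r t.
The two rarest classes, AL r T and al R t, are the double crossovers. Comparing them with the parentals, only the r allele has switched, so r is the middle locus and the order is t – r – al.
Crossovers in the t–r interval produce the single-crossover classes AL R t and al r T (33 + 41 = 74) plus the double crossovers (13).
RF(t–r) = (74 + 13) / 604 = 87/604 = 0.1440 → 14.4 map units.

14.4 map units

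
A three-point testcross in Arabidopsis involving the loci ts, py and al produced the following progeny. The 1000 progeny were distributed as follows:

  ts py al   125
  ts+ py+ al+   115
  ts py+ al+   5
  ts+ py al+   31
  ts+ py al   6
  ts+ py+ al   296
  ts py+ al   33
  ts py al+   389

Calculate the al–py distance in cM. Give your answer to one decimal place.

The two most frequent reciprocal classes, ts+ py+ al and ts py al+, are the parental types, so the F1 was ts+ py+ al / ts py al+.
The two rarest classes, ts+ py al and ts py+ al+, are the double crossovers. Comparing them with the parentals, only the py allele has switched, so py is the middle locus and the order is al – py – ts.
Crossovers in the al–py interval produce the single-crossover classes ts+ py+ al+ and ts py al (115 + 125 = 240) plus the double crossovers (11).
RF(al–py) = (240 + 11) / 1000 = 251/1000 = 0.2510 → 25.1 cM.

25.1 cM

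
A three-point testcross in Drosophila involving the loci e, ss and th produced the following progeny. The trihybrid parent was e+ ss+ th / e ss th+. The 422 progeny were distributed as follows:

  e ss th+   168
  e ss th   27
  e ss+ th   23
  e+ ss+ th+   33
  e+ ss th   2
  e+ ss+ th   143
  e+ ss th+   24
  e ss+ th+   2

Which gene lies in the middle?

ss

The two rarest classes, e+ ss th and e ss+ th+, are the double crossovers. Comparing them with the parentals, only the ss allele has switched, so ss is the middle locus and the order is th – ss – e.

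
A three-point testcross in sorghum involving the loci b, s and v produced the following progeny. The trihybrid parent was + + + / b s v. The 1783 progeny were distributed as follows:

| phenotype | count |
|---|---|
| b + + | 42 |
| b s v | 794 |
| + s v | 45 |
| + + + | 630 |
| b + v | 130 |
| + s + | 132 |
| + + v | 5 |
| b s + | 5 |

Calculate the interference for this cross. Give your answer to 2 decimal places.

The two rarest classes, + + v and b s +, are the double crossovers. Comparing them with the parentals, only the v allele has switched, so v is the middle locus and the order is b – v – s.
b–v: (87 + 10)/1783 = 0.0544; v–s: (262 + 10)/1783 = 0.1526.
Expected DCO frequency = 0.0544 × 0.1526 ≈ 0.00830; observed = 10/1783 ≈ 0.00561.
Coefficient of coincidence = 0.00561/0.00830 ≈ 0.68; interference = 1 − 0.68 = 0.32.

0.32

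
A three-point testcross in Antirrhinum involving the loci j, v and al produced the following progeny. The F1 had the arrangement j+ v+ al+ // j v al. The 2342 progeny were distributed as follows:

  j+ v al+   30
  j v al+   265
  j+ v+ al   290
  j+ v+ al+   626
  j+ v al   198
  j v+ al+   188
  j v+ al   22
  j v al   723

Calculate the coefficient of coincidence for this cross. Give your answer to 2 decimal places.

0.46

The two rarest classes, j+ v al+ and j v+ al, are the double crossovers. Comparing them with the parentals, only the v allele has switched, so v is the middle locus and the order is al – v – j.
al–v: (555 + 52)/2342 = 0.2592; v–j: (386 + 52)/2342 = 0.1870.
Expected DCO frequency = 0.2592 × 0.1870 ≈ 0.04847; observed = 52/2342 ≈ 0.02220.
Coefficient of coincidence = 0.02220/0.04847 ≈ 0.46.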